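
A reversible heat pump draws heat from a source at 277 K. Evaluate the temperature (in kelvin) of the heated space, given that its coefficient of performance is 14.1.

T_H ≈ 298 K

COP_HP = T_H/(T_H − T_C) ⇒ T_H = T_C·COP_HP/(COP_HP − 1) = 277.00 × 14.1/(14.1 − 1) = 298 K.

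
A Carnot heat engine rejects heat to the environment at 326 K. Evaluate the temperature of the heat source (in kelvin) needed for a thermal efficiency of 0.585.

T_H ≈ 786 K

From η = 1 − T_C/T_H, solving for T_H gives T_H = T_C/(1 − η) = 326.00/(1 − 0.585) = 786 K.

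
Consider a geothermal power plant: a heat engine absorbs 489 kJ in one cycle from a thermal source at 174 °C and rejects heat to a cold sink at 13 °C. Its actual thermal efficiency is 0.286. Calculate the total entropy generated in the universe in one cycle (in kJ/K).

T_H = 174 °C → 174 + 273.15 = 447.15 K.
T_C = 13 °C → 13 + 273.15 = 286.15 K.
W = η·Q_H = 0.286 × 489 = 139.9 kJ, so Q_C = Q_H − W = 349.1 kJ.
Entropy balance on the reservoirs: −Q_H/T_H = -1.094 kJ/K, +Q_C/T_C = 1.220 kJ/K.
ΔS_univ = −Q_H/T_H + Q_C/T_C = 0.127 kJ/K (> 0, since η = 0.286 < η_Carnot = 0.360).

ΔS_univ ≈ 0.127 kJ/K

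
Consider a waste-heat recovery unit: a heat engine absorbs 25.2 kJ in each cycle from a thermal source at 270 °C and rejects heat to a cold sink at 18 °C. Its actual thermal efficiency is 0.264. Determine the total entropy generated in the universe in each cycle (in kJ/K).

T_H = 270 °C → 270 + 273.15 = 543.15 K.
T_C = 18 °C → 18 + 273.15 = 291.15 K.
W = η·Q_H = 0.264 × 25.2 = 6.653 kJ, so Q_C = Q_H − W = 18.55 kJ.
Reservoir entropy changes: ΔS_H = −Q_H/T_H = −25.2/543.15 = -0.04640 kJ/K and ΔS_C = +Q_C/T_C = 18.55/291.15 = 0.06370 kJ/K.
ΔS_univ = −Q_H/T_H + Q_C/T_C = 0.0173 kJ/K (> 0, since η = 0.264 < η_Carnot = 0.464).

ΔS_univ ≈ 0.0173 kJ/K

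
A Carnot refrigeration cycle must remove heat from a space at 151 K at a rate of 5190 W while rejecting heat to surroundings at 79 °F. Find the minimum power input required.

Ẇ_in ≈ 5100 W

T_H = 79 °F → (79 − 32) × 5/9 = 26.11 °C = 299.26 K.
The reversible coefficient of performance is COP_R = T_C/(T_H − T_C) = 151.00/148.26 = 1.0185.
W = Q_C/COP_R = 5190/1.0185 = 5100 W.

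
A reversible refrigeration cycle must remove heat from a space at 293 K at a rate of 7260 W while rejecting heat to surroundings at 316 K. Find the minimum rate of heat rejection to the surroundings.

Q̇_H ≈ 7830 W

For a reversible cycle Q_H/Q_C = T_H/T_C, so Q_H = Q_C·T_H/T_C = 7260 × 316.00/293.00 = 7830 W.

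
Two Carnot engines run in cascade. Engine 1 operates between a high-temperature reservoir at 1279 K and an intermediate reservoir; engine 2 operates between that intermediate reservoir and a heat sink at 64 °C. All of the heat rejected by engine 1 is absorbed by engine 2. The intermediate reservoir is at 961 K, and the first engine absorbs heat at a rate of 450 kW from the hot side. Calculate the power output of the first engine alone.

T_C = 64 °C → 64 + 273.15 = 337.15 K.
First-stage efficiency η₁ = 1 − T_m/T_H = 1 − 961.00/1279.00 = 0.2486.
W₁ = η₁·Q_H = 0.2486 × 450 = 112 kW.

Ẇ₁ ≈ 112 kW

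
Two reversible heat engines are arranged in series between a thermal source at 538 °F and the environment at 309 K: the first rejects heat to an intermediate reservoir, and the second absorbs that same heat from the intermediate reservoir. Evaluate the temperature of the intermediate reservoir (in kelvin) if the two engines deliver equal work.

T_m ≈ 432 K

T_H = 538 °F → (538 − 32) × 5/9 = 281.11 °C = 554.26 K.
For reversible stages Q_m = Q_H·(T_m/T_H). Setting W₁ = Q_H(1 − T_m/T_H) equal to W₂ = Q_m(1 − T_C/T_m) = Q_H·(T_m − T_C)/T_H gives T_H − T_m = T_m − T_C, so T_m = (T_H + T_C)/2 = (554.26 + 309.00)/2 = 432 K.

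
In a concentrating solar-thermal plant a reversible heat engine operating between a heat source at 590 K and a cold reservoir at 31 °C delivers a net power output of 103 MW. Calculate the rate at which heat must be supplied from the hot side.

T_C = 31 °C → 31 + 273.15 = 304.15 K.
Carnot efficiency: η = 1 − T_C/T_H = 1 − 304.15/590.00 = 0.4845.
Q_H = W/η = 103/0.4845 = 213 MW.

Q̇_H ≈ 213 MW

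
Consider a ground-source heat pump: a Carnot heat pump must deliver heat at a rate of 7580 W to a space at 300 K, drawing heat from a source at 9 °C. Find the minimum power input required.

Ẇ_in ≈ 451.0 W

T_C = 9 °C → 9 + 273.15 = 282.15 K.
For a reversible heat pump, COP_HP = T_H/(T_H − T_C) = 300.00/17.85 = 16.8067.
W = Q_H/COP_HP = 7580/16.8067 = 451.0 W.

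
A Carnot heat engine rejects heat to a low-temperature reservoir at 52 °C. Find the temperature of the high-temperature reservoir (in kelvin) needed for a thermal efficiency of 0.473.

T_C = 52 °C → 52 + 273.15 = 325.15 K.
From η = 1 − T_C/T_H, solving for T_H gives T_H = T_C/(1 − η) = 325.15/(1 − 0.473) = 617.0 K.

T_H ≈ 617.0 K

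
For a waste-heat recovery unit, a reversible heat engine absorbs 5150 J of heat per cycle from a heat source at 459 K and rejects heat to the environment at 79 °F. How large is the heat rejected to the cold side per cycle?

Q_C ≈ 3360 J

T_C = 79 °F → (79 − 32) × 5/9 = 26.11 °C = 299.26 K.
For a reversible engine, η = 1 − T_C/T_H = 1 − 299.26/459.00 = 0.3480.
For a reversible cycle Q_C/Q_H = T_C/T_H, so Q_C = 5150 × 299.26/459.00 = 3360 J.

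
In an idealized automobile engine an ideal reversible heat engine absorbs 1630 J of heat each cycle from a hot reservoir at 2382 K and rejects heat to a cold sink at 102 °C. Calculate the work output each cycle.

W ≈ 1370 J

T_C = 102 °C → 102 + 273.15 = 375.15 K.
Carnot efficiency: η = 1 − T_C/T_H = 1 − 375.15/2382.00 = 0.8425.
W = η·Q_H = 0.8425 × 1630 = 1370 J.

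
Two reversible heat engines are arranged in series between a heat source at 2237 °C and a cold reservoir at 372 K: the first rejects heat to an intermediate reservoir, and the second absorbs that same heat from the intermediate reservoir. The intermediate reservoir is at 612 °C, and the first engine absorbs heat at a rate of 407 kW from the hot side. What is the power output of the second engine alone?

T_H = 2237 °C → 2237 + 273.15 = 2510.15 K.
T_m = 612 °C → 612 + 273.15 = 885.15 K.
Heat entering the second stage: Q_m = Q_H·(T_m/T_H) = 407 × 885.15/2510.15 = 144 kW.
Second-stage efficiency η₂ = 1 − T_C/T_m = 1 − 372.00/885.15 = 0.5797, so W₂ = η₂·Q_m = 83.2 kW.

Ẇ₂ ≈ 83.2 kW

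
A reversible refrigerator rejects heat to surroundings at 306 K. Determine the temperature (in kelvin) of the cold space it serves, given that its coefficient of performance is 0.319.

T_C ≈ 74.01 K

COP_R = T_C/(T_H − T_C) ⇒ T_C = T_H·COP_R/(1 + COP_R) = 306.00 × 0.319/(1 + 0.319) = 74.01 K.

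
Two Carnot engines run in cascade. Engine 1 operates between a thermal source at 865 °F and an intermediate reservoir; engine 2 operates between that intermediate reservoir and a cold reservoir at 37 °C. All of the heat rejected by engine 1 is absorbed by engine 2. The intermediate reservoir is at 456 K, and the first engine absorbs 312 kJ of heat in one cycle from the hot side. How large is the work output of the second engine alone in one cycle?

W₂ ≈ 61.8 kJ

T_H = 865 °F → (865 − 32) × 5/9 = 462.78 °C = 735.93 K.
T_C = 37 °C → 37 + 273.15 = 310.15 K.
Heat entering the second stage: Q_m = Q_H·(T_m/T_H) = 312 × 456.00/735.93 = 193 kJ.
Second-stage efficiency η₂ = 1 − T_C/T_m = 1 − 310.15/456.00 = 0.3198, so W₂ = η₂·Q_m = 61.8 kJ.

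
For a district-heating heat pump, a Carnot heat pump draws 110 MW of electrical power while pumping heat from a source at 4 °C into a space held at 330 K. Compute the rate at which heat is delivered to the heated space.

T_C = 4 °C → 4 + 273.15 = 277.15 K.
The Carnot heat-pump COP is COP_HP = T_H/(T_H − T_C) = 330.00/52.85 = 6.2441.
Q_H = COP_HP · W = 6.2441 × 110 = 687 MW.

Q̇_H ≈ 687 MW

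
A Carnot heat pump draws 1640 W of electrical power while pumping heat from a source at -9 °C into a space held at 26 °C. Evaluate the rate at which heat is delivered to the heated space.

Q̇_H ≈ 14000 W

T_H = 26 °C → 26 + 273.15 = 299.15 K.
T_C = -9 °C → -9 + 273.15 = 264.15 K.
Reversible heating COP: COP_HP = T_H/(T_H − T_C) = 299.15/35.00 = 8.5471.
Q_H = COP_HP · W = 8.5471 × 1640 = 14000 W.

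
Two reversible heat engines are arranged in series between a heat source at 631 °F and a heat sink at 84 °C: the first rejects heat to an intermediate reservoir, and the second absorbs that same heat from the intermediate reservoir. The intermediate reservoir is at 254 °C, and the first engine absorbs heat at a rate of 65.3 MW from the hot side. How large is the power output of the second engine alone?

Ẇ₂ ≈ 18.3 MW

T_H = 631 °F → (631 − 32) × 5/9 = 332.78 °C = 605.93 K.
T_C = 84 °C → 84 + 273.15 = 357.15 K.
T_m = 254 °C → 254 + 273.15 = 527.15 K.
Heat entering the second stage: Q_m = Q_H·(T_m/T_H) = 65.3 × 527.15/605.93 = 56.8 MW.
Second-stage efficiency η₂ = 1 − T_C/T_m = 1 − 357.15/527.15 = 0.3225, so W₂ = η₂·Q_m = 18.3 MW.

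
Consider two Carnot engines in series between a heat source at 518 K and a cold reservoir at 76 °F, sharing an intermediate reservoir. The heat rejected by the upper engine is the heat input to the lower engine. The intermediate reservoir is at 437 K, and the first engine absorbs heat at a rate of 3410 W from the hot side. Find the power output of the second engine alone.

Ẇ₂ ≈ 918 W

T_C = 76 °F → (76 − 32) × 5/9 = 24.44 °C = 297.59 K.
Heat entering the second stage: Q_m = Q_H·(T_m/T_H) = 3410 × 437.00/518.00 = 2880 W.
Second-stage efficiency η₂ = 1 − T_C/T_m = 1 − 297.59/437.00 = 0.3190, so W₂ = η₂·Q_m = 918 W.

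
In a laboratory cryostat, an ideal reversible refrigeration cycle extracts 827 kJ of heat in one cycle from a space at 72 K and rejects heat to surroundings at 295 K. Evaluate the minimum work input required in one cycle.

W_in ≈ 2560 kJ

For a reversible refrigerator, COP_R = T_C/(T_H − T_C) = 72.00/223.00 = 0.3229.
W = Q_C/COP_R = 827/0.3229 = 2560 kJ.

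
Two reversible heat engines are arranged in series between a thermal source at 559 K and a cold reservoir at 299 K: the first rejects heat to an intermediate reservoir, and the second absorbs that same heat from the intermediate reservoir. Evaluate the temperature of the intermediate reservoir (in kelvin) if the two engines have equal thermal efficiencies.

T_m ≈ 408.8 K

Equal efficiencies require 1 − T_m/T_H = 1 − T_C/T_m, i.e. T_m/T_H = T_C/T_m, so T_m = √(T_H·T_C) = √(559.00 × 299.00) = 408.8 K.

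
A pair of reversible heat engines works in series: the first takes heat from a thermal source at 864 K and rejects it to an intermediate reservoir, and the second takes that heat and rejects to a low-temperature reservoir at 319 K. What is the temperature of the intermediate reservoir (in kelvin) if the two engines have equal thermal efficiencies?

T_m ≈ 525 K

Equal efficiencies require 1 − T_m/T_H = 1 − T_C/T_m, i.e. T_m/T_H = T_C/T_m, so T_m = √(T_H·T_C) = √(864.00 × 319.00) = 525 K.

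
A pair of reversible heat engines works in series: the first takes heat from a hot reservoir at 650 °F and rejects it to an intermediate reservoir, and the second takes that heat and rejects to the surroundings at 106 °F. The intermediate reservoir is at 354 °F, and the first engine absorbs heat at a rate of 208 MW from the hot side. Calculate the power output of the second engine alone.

T_H = 650 °F → (650 − 32) × 5/9 = 343.33 °C = 616.48 K.
T_C = 106 °F → (106 − 32) × 5/9 = 41.11 °C = 314.26 K.
T_m = 354 °F → (354 − 32) × 5/9 = 178.89 °C = 452.04 K.
Heat entering the second stage: Q_m = Q_H·(T_m/T_H) = 208 × 452.04/616.48 = 153 MW.
Second-stage efficiency η₂ = 1 − T_C/T_m = 1 − 314.26/452.04 = 0.3048, so W₂ = η₂·Q_m = 46.5 MW.

Ẇ₂ ≈ 46.5 MW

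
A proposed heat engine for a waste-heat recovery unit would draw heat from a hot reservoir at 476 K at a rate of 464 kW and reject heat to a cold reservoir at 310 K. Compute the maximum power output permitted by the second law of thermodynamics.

Ẇ_max ≈ 162 kW

By the Carnot theorem, η_max = 1 − T_C/T_H = 1 − 310.00/476.00 = 0.3487.
W_max = η_max · Q_H = 0.3487 × 464 = 162 kW.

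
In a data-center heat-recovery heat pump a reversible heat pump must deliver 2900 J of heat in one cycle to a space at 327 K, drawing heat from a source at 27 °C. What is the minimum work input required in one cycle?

T_C = 27 °C → 27 + 273.15 = 300.15 K.
For a reversible heat pump, COP_HP = T_H/(T_H − T_C) = 327.00/26.85 = 12.1788.
W = Q_H/COP_HP = 2900/12.1788 = 238.1 J.

W_in ≈ 238.1 J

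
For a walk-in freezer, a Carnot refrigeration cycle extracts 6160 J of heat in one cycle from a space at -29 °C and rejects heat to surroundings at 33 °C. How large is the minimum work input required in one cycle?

W_in ≈ 1560 J

T_H = 33 °C → 33 + 273.15 = 306.15 K.
T_C = -29 °C → -29 + 273.15 = 244.15 K.
For a reversible refrigerator, COP_R = T_C/(T_H − T_C) = 244.15/62.00 = 3.9379.
W = Q_C/COP_R = 6160/3.9379 = 1560 J.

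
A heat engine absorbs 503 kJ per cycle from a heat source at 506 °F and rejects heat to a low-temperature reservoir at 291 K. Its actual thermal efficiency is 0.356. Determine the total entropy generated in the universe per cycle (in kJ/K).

T_H = 506 °F → (506 − 32) × 5/9 = 263.33 °C = 536.48 K.
W = η·Q_H = 0.356 × 503 = 179.1 kJ, so Q_C = Q_H − W = 323.9 kJ.
The hot reservoir loses entropy Q_H/T_H = 503/536.48 = 0.9376 kJ/K; the cold reservoir gains Q_C/T_C = 323.9/291.00 = 1.113 kJ/K.
ΔS_univ = −Q_H/T_H + Q_C/T_C = 0.176 kJ/K (> 0, since η = 0.356 < η_Carnot = 0.458).

ΔS_univ ≈ 0.176 kJ/K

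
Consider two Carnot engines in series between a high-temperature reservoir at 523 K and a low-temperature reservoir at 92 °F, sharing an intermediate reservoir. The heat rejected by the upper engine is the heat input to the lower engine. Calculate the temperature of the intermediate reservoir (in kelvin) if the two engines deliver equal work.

T_C = 92 °F → (92 − 32) × 5/9 = 33.33 °C = 306.48 K.
For reversible stages Q_m = Q_H·(T_m/T_H). Setting W₁ = Q_H(1 − T_m/T_H) equal to W₂ = Q_m(1 − T_C/T_m) = Q_H·(T_m − T_C)/T_H gives T_H − T_m = T_m − T_C, so T_m = (T_H + T_C)/2 = (523.00 + 306.48)/2 = 415 K.

T_m ≈ 415 K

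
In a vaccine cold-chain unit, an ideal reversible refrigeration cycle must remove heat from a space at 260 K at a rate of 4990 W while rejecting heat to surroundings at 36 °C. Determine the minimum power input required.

T_H = 36 °C → 36 + 273.15 = 309.15 K.
COP_R = T_C/(T_H − T_C) = 260.00/49.15 = 5.2899.
W = Q_C/COP_R = 4990/5.2899 = 943.3 W.

Ẇ_in ≈ 943.3 W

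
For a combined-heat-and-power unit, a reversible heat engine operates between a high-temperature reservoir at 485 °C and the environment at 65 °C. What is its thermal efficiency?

η ≈ 0.5540

T_H = 485 °C → 485 + 273.15 = 758.15 K.
T_C = 65 °C → 65 + 273.15 = 338.15 K.
Carnot efficiency: η = 1 − T_C/T_H = 1 − 338.15/758.15 = 0.5540.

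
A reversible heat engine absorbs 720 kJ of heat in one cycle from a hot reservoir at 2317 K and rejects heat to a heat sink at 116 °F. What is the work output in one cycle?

W ≈ 621 kJ

T_C = 116 °F → (116 − 32) × 5/9 = 46.67 °C = 319.82 K.
η_rev = 1 − T_C/T_H = 1 − 319.82/2317.00 = 0.8620.
W = η·Q_H = 0.8620 × 720 = 621 kJ.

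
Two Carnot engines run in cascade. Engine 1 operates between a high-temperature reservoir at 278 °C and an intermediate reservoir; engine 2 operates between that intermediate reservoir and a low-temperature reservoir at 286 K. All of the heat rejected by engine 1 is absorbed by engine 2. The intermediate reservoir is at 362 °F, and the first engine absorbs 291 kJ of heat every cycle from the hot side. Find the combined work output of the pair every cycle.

T_H = 278 °C → 278 + 273.15 = 551.15 K.
Two reversible stages in series are equivalent to a single Carnot engine between T_H and T_C, so η_total = 1 − T_C/T_H = 1 − 286.00/551.15 = 0.4811.
W_total = η_total · Q_H = 0.4811 × 291 = 140 kJ.

W_total ≈ 140 kJ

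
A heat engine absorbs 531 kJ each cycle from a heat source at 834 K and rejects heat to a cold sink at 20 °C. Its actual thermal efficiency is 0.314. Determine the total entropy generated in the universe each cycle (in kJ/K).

ΔS_univ ≈ 0.6059 kJ/K

T_C = 20 °C → 20 + 273.15 = 293.15 K.
W = η·Q_H = 0.314 × 531 = 166.7 kJ, so Q_C = Q_H − W = 364.3 kJ.
Entropy balance on the reservoirs: −Q_H/T_H = -0.6367 kJ/K, +Q_C/T_C = 1.243 kJ/K.
ΔS_univ = −Q_H/T_H + Q_C/T_C = 0.6059 kJ/K (> 0, since η = 0.314 < η_Carnot = 0.649).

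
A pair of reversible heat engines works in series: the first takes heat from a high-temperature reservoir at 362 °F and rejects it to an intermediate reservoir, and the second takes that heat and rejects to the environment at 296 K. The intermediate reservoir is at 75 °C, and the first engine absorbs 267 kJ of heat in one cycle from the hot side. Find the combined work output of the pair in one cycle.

T_H = 362 °F → (362 − 32) × 5/9 = 183.33 °C = 456.48 K.
Two reversible stages in series are equivalent to a single Carnot engine between T_H and T_C, so η_total = 1 − T_C/T_H = 1 − 296.00/456.48 = 0.3516.
W_total = η_total · Q_H = 0.3516 × 267 = 93.9 kJ.

W_total ≈ 93.9 kJ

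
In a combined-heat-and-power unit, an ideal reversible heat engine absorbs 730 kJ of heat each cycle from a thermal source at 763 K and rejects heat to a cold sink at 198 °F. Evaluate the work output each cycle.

W ≈ 380.4 kJ

T_C = 198 °F → (198 − 32) × 5/9 = 92.22 °C = 365.37 K.
For a reversible engine, η = 1 − T_C/T_H = 1 − 365.37/763.00 = 0.5211.
W = η·Q_H = 0.5211 × 730 = 380.4 kJ.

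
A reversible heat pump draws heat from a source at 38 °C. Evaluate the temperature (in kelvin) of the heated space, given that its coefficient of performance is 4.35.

T_C = 38 °C → 38 + 273.15 = 311.15 K.
COP_HP = T_H/(T_H − T_C) ⇒ T_H = T_C·COP_HP/(COP_HP − 1) = 311.15 × 4.35/(4.35 − 1) = 404.0 K.

T_H ≈ 404.0 K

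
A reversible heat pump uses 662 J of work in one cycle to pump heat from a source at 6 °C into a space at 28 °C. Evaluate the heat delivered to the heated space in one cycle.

Q_H ≈ 9060 J

T_H = 28 °C → 28 + 273.15 = 301.15 K.
T_C = 6 °C → 6 + 273.15 = 279.15 K.
COP_HP = T_H/(T_H − T_C) = 301.15/22.00 = 13.6886.
Q_H = COP_HP · W = 13.6886 × 662 = 9060 J.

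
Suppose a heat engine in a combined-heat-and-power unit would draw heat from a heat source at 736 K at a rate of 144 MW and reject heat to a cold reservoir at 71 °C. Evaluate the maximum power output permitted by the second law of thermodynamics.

Ẇ_max ≈ 76.67 MW

T_C = 71 °C → 71 + 273.15 = 344.15 K.
The upper bound on efficiency is η_max = 1 − T_C/T_H = 1 − 344.15/736.00 = 0.5324.
W_max = η_max · Q_H = 0.5324 × 144 = 76.67 MW.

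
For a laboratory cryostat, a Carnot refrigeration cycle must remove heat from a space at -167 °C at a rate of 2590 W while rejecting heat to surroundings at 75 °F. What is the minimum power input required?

Ẇ_in ≈ 4660 W

T_H = 75 °F → (75 − 32) × 5/9 = 23.89 °C = 297.04 K.
T_C = -167 °C → -167 + 273.15 = 106.15 K.
The reversible coefficient of performance is COP_R = T_C/(T_H − T_C) = 106.15/190.89 = 0.5561.
W = Q_C/COP_R = 2590/0.5561 = 4660 W.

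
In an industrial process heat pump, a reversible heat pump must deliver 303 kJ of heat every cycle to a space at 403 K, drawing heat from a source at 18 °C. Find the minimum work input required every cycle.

W_in ≈ 84.1 kJ

T_C = 18 °C → 18 + 273.15 = 291.15 K.
COP_HP = T_H/(T_H − T_C) = 403.00/111.85 = 3.6030.
W = Q_H/COP_HP = 303/3.6030 = 84.1 kJ.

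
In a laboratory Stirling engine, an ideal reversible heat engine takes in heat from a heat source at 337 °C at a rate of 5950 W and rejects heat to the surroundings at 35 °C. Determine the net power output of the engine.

Ẇ ≈ 2950 W

T_H = 337 °C → 337 + 273.15 = 610.15 K.
T_C = 35 °C → 35 + 273.15 = 308.15 K.
For a reversible engine, η = 1 − T_C/T_H = 1 − 308.15/610.15 = 0.4950.
W = η·Q_H = 0.4950 × 5950 = 2950 W.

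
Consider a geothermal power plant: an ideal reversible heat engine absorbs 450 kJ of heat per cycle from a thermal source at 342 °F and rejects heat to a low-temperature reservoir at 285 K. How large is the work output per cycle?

W ≈ 162 kJ

T_H = 342 °F → (342 − 32) × 5/9 = 172.22 °C = 445.37 K.
Carnot efficiency: η = 1 − T_C/T_H = 1 − 285.00/445.37 = 0.3601.
W = η·Q_H = 0.3601 × 450 = 162 kJ.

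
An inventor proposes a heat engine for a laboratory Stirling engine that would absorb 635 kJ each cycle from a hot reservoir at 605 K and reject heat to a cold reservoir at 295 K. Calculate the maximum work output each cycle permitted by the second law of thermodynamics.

W_max ≈ 325.4 kJ

The second-law ceiling is the Carnot efficiency, η_max = 1 − T_C/T_H = 1 − 295.00/605.00 = 0.5124.
W_max = η_max · Q_H = 0.5124 × 635 = 325.4 kJ.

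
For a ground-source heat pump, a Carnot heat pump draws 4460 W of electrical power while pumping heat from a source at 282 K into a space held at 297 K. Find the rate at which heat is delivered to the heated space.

The Carnot heat-pump COP is COP_HP = T_H/(T_H − T_C) = 297.00/15.00 = 19.8000.
Q_H = COP_HP · W = 19.8000 × 4460 = 88300 W.

Q̇_H ≈ 88300 W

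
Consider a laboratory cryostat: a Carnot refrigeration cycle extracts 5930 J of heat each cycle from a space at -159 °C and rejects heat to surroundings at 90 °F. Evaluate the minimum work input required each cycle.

T_H = 90 °F → (90 − 32) × 5/9 = 32.22 °C = 305.37 K.
T_C = -159 °C → -159 + 273.15 = 114.15 K.
Carnot COP: COP_R = T_C/(T_H − T_C) = 114.15/191.22 = 0.5969.
W = Q_C/COP_R = 5930/0.5969 = 9934 J.

W_in ≈ 9934 J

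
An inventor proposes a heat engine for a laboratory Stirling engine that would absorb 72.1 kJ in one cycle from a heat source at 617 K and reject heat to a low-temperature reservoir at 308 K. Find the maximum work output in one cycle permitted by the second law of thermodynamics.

The second-law ceiling is the Carnot efficiency, η_max = 1 − T_C/T_H = 1 − 308.00/617.00 = 0.5008.
W_max = η_max · Q_H = 0.5008 × 72.1 = 36.1 kJ.

W_max ≈ 36.1 kJ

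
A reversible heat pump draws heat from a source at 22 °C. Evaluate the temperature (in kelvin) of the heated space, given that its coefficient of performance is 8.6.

T_H ≈ 334.0 K

T_C = 22 °C → 22 + 273.15 = 295.15 K.
COP_HP = T_H/(T_H − T_C) ⇒ T_H = T_C·COP_HP/(COP_HP − 1) = 295.15 × 8.6/(8.6 − 1) = 334.0 K.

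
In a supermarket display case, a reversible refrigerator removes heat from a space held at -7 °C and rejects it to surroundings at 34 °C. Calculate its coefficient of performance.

COP_R ≈ 6.491

T_H = 34 °C → 34 + 273.15 = 307.15 K.
T_C = -7 °C → -7 + 273.15 = 266.15 K.
The reversible coefficient of performance is COP_R = T_C/(T_H − T_C) = 266.15/(307.15 − 266.15) = 6.491.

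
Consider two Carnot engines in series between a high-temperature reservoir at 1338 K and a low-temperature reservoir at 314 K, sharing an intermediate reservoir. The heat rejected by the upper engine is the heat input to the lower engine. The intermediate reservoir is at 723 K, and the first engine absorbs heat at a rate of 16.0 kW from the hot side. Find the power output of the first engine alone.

First-stage efficiency η₁ = 1 − T_m/T_H = 1 − 723.00/1338.00 = 0.4596.
W₁ = η₁·Q_H = 0.4596 × 16.0 = 7.354 kW.

Ẇ₁ ≈ 7.354 kW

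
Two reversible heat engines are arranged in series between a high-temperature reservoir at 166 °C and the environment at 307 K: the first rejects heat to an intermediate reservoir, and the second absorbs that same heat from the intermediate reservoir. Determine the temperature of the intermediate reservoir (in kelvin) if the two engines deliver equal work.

T_m ≈ 373 K

T_H = 166 °C → 166 + 273.15 = 439.15 K.
For reversible stages Q_m = Q_H·(T_m/T_H). Setting W₁ = Q_H(1 − T_m/T_H) equal to W₂ = Q_m(1 − T_C/T_m) = Q_H·(T_m − T_C)/T_H gives T_H − T_m = T_m − T_C, so T_m = (T_H + T_C)/2 = (439.15 + 307.00)/2 = 373 K.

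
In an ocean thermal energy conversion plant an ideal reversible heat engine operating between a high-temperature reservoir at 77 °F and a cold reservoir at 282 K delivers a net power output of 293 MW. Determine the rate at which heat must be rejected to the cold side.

Q̇_C ≈ 5120 MW

T_H = 77 °F → (77 − 32) × 5/9 = 25.00 °C = 298.15 K.
The Carnot efficiency is η = 1 − T_C/T_H = 1 − 282.00/298.15 = 0.0542.
Since Q_C/Q_H = T_C/T_H and Q_H = W/η, Q_C = W·T_C/(T_H − T_C) = 293 × 282.00/16.15 = 5120 MW.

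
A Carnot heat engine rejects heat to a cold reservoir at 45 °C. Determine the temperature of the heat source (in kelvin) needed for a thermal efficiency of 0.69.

T_C = 45 °C → 45 + 273.15 = 318.15 K.
From η = 1 − T_C/T_H, solving for T_H gives T_H = T_C/(1 − η) = 318.15/(1 − 0.69) = 1030 K.

T_H ≈ 1030 K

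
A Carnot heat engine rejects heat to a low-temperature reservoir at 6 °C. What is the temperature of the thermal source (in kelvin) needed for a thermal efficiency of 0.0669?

T_H ≈ 299 K

T_C = 6 °C → 6 + 273.15 = 279.15 K.
From η = 1 − T_C/T_H, solving for T_H gives T_H = T_C/(1 − η) = 279.15/(1 − 0.0669) = 299 K.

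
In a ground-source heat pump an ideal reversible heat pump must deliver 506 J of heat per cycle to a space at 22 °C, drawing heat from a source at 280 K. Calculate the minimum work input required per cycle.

T_H = 22 °C → 22 + 273.15 = 295.15 K.
The Carnot heat-pump COP is COP_HP = T_H/(T_H − T_C) = 295.15/15.15 = 19.4818.
W = Q_H/COP_HP = 506/19.4818 = 25.97 J.

W_in ≈ 25.97 J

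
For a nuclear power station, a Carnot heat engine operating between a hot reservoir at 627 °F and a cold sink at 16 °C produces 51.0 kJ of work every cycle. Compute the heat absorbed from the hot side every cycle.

T_H = 627 °F → (627 − 32) × 5/9 = 330.56 °C = 603.71 K.
T_C = 16 °C → 16 + 273.15 = 289.15 K.
The Carnot efficiency is η = 1 − T_C/T_H = 1 − 289.15/603.71 = 0.5210.
Q_H = W/η = 51.0/0.5210 = 97.9 kJ.

Q_H ≈ 97.9 kJ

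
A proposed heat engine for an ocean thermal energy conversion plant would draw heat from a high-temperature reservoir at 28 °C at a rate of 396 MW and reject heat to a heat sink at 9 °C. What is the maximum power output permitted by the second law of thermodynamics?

T_H = 28 °C → 28 + 273.15 = 301.15 K.
T_C = 9 °C → 9 + 273.15 = 282.15 K.
The second-law ceiling is the Carnot efficiency, η_max = 1 − T_C/T_H = 1 − 282.15/301.15 = 0.0631.
W_max = η_max · Q_H = 0.0631 × 396 = 24.98 MW.

Ẇ_max ≈ 24.98 MW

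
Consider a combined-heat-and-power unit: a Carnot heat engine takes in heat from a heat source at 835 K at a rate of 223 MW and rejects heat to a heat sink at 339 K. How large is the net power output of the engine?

The Carnot efficiency is η = 1 − T_C/T_H = 1 − 339.00/835.00 = 0.5940.
W = η·Q_H = 0.5940 × 223 = 132.5 MW.

Ẇ ≈ 132.5 MW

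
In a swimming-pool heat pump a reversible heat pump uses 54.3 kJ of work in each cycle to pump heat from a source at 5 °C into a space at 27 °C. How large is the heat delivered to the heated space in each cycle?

Q_H ≈ 741 kJ

T_H = 27 °C → 27 + 273.15 = 300.15 K.
T_C = 5 °C → 5 + 273.15 = 278.15 K.
The Carnot heat-pump COP is COP_HP = T_H/(T_H − T_C) = 300.15/22.00 = 13.6432.
Q_H = COP_HP · W = 13.6432 × 54.3 = 741 kJ.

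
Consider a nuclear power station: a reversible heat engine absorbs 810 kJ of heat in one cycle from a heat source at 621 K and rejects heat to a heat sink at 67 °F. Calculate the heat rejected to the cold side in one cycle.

T_C = 67 °F → (67 − 32) × 5/9 = 19.44 °C = 292.59 K.
η_rev = 1 − T_C/T_H = 1 − 292.59/621.00 = 0.5288.
For a reversible cycle Q_C/Q_H = T_C/T_H, so Q_C = 810 × 292.59/621.00 = 382 kJ.

Q_C ≈ 382 kJ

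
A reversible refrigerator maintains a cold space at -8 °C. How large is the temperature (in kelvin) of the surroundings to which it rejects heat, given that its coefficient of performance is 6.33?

T_C = -8 °C → -8 + 273.15 = 265.15 K.
COP_R = T_C/(T_H − T_C) ⇒ T_H = T_C·(1 + 1/COP_R) = 265.15 × (1 + 1/6.33) = 307.0 K.

T_H ≈ 307.0 K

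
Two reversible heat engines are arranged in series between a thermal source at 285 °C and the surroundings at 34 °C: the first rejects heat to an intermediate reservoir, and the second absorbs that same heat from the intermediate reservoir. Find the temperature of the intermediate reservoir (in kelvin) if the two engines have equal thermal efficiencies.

T_H = 285 °C → 285 + 273.15 = 558.15 K.
T_C = 34 °C → 34 + 273.15 = 307.15 K.
Equal efficiencies require 1 − T_m/T_H = 1 − T_C/T_m, i.e. T_m/T_H = T_C/T_m, so T_m = √(T_H·T_C) = √(558.15 × 307.15) = 414 K.

T_m ≈ 414 K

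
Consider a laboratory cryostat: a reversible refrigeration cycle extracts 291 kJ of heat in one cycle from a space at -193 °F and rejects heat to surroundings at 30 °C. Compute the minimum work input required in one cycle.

W_in ≈ 304 kJ

T_H = 30 °C → 30 + 273.15 = 303.15 K.
T_C = -193 °F → (-193 − 32) × 5/9 = -125.00 °C = 148.15 K.
Carnot COP: COP_R = T_C/(T_H − T_C) = 148.15/155.00 = 0.9558.
W = Q_C/COP_R = 291/0.9558 = 304 kJ.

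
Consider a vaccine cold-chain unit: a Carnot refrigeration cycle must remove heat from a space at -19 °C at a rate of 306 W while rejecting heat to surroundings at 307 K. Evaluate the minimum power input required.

Ẇ_in ≈ 63.6 W

T_C = -19 °C → -19 + 273.15 = 254.15 K.
Carnot COP: COP_R = T_C/(T_H − T_C) = 254.15/52.85 = 4.8089.
W = Q_C/COP_R = 306/4.8089 = 63.6 W.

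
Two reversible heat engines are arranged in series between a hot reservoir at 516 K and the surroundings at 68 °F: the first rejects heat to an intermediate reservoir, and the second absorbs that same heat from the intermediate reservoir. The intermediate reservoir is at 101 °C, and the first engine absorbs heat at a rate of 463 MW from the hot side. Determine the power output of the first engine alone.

T_C = 68 °F → (68 − 32) × 5/9 = 20.00 °C = 293.15 K.
T_m = 101 °C → 101 + 273.15 = 374.15 K.
First-stage efficiency η₁ = 1 − T_m/T_H = 1 − 374.15/516.00 = 0.2749.
W₁ = η₁·Q_H = 0.2749 × 463 = 127 MW.

Ẇ₁ ≈ 127 MW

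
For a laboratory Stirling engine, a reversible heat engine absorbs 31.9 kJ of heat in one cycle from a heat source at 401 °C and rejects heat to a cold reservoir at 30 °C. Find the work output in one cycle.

W ≈ 17.6 kJ

T_H = 401 °C → 401 + 273.15 = 674.15 K.
T_C = 30 °C → 30 + 273.15 = 303.15 K.
For a reversible engine, η = 1 − T_C/T_H = 1 − 303.15/674.15 = 0.5503.
W = η·Q_H = 0.5503 × 31.9 = 17.6 kJ.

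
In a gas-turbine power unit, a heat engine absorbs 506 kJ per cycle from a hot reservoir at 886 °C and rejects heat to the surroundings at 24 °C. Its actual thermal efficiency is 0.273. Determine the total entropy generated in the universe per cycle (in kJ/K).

T_H = 886 °C → 886 + 273.15 = 1159.15 K.
T_C = 24 °C → 24 + 273.15 = 297.15 K.
W = η·Q_H = 0.273 × 506 = 138.1 kJ, so Q_C = Q_H − W = 367.9 kJ.
Reservoir entropy changes: ΔS_H = −Q_H/T_H = −506/1159.15 = -0.4365 kJ/K and ΔS_C = +Q_C/T_C = 367.9/297.15 = 1.238 kJ/K.
ΔS_univ = −Q_H/T_H + Q_C/T_C = 0.801 kJ/K (> 0, since η = 0.273 < η_Carnot = 0.744).

ΔS_univ ≈ 0.801 kJ/K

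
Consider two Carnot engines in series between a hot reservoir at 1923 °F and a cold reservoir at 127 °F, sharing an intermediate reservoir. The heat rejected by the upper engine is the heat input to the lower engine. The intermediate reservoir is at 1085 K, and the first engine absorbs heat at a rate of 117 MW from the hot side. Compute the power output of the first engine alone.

T_H = 1923 °F → (1923 − 32) × 5/9 = 1050.56 °C = 1323.71 K.
T_C = 127 °F → (127 − 32) × 5/9 = 52.78 °C = 325.93 K.
First-stage efficiency η₁ = 1 − T_m/T_H = 1 − 1085.00/1323.71 = 0.1803.
W₁ = η₁·Q_H = 0.1803 × 117 = 21.1 MW.

Ẇ₁ ≈ 21.1 MW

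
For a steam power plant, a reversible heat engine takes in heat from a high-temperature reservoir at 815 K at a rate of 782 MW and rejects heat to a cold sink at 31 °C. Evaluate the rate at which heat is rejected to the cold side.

Q̇_C ≈ 292 MW

T_C = 31 °C → 31 + 273.15 = 304.15 K.
For a reversible engine, η = 1 − T_C/T_H = 1 − 304.15/815.00 = 0.6268.
For a reversible cycle Q_C/Q_H = T_C/T_H, so Q_C = 782 × 304.15/815.00 = 292 MW.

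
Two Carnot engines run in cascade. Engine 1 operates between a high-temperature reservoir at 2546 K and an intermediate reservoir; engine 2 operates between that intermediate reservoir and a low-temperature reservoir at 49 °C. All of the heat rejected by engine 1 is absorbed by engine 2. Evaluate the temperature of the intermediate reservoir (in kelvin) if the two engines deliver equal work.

T_m ≈ 1434 K

T_C = 49 °C → 49 + 273.15 = 322.15 K.
For reversible stages Q_m = Q_H·(T_m/T_H). Setting W₁ = Q_H(1 − T_m/T_H) equal to W₂ = Q_m(1 − T_C/T_m) = Q_H·(T_m − T_C)/T_H gives T_H − T_m = T_m − T_C, so T_m = (T_H + T_C)/2 = (2546.00 + 322.15)/2 = 1434 K.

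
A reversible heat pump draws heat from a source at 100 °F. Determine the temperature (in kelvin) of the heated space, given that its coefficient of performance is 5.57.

T_H ≈ 379 K

T_C = 100 °F → (100 − 32) × 5/9 = 37.78 °C = 310.93 K.
COP_HP = T_H/(T_H − T_C) ⇒ T_H = T_C·COP_HP/(COP_HP − 1) = 310.93 × 5.57/(5.57 − 1) = 379 K.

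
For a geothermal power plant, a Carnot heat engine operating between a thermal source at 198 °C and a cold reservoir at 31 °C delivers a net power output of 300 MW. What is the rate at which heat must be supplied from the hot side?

Q̇_H ≈ 846 MW

T_H = 198 °C → 198 + 273.15 = 471.15 K.
T_C = 31 °C → 31 + 273.15 = 304.15 K.
Carnot efficiency: η = 1 − T_C/T_H = 1 − 304.15/471.15 = 0.3545.
Q_H = W/η = 300/0.3545 = 846 MW.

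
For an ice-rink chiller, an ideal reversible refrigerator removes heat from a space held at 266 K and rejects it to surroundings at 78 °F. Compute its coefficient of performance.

T_H = 78 °F → (78 − 32) × 5/9 = 25.56 °C = 298.71 K.
The reversible coefficient of performance is COP_R = T_C/(T_H − T_C) = 266.00/(298.71 − 266.00) = 8.13.

COP_R ≈ 8.13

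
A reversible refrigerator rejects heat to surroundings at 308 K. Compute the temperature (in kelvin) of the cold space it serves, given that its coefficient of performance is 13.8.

T_C ≈ 287 K

COP_R = T_C/(T_H − T_C) ⇒ T_C = T_H·COP_R/(1 + COP_R) = 308.00 × 13.8/(1 + 13.8) = 287 K.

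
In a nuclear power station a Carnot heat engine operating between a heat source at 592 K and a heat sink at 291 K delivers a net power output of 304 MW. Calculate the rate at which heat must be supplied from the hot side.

For a reversible engine, η = 1 − T_C/T_H = 1 − 291.00/592.00 = 0.5084.
Q_H = W/η = 304/0.5084 = 598 MW.

Q̇_H ≈ 598 MW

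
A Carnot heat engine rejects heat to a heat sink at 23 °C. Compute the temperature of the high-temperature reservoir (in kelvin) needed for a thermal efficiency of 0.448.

T_H ≈ 537 K

T_C = 23 °C → 23 + 273.15 = 296.15 K.
From η = 1 − T_C/T_H, solving for T_H gives T_H = T_C/(1 − η) = 296.15/(1 − 0.448) = 537 K.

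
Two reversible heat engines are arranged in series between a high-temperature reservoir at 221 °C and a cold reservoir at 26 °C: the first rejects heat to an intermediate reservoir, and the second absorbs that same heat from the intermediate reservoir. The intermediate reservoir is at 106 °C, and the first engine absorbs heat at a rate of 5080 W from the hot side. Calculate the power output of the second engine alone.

T_H = 221 °C → 221 + 273.15 = 494.15 K.
T_C = 26 °C → 26 + 273.15 = 299.15 K.
T_m = 106 °C → 106 + 273.15 = 379.15 K.
Heat entering the second stage: Q_m = Q_H·(T_m/T_H) = 5080 × 379.15/494.15 = 3900 W.
Second-stage efficiency η₂ = 1 − T_C/T_m = 1 − 299.15/379.15 = 0.2110, so W₂ = η₂·Q_m = 822 W.

Ẇ₂ ≈ 822 W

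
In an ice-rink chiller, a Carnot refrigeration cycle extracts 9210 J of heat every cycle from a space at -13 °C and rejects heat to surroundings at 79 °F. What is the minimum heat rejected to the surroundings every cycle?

Q_H ≈ 10600 J

T_H = 79 °F → (79 − 32) × 5/9 = 26.11 °C = 299.26 K.
T_C = -13 °C → -13 + 273.15 = 260.15 K.
For a reversible cycle Q_H/Q_C = T_H/T_C, so Q_H = Q_C·T_H/T_C = 9210 × 299.26/260.15 = 10600 J.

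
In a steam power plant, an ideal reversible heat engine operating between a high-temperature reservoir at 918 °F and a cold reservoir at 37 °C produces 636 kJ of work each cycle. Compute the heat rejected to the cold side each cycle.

Q_C ≈ 433 kJ

T_H = 918 °F → (918 − 32) × 5/9 = 492.22 °C = 765.37 K.
T_C = 37 °C → 37 + 273.15 = 310.15 K.
Carnot efficiency: η = 1 − T_C/T_H = 1 − 310.15/765.37 = 0.5948.
Since Q_C/Q_H = T_C/T_H and Q_H = W/η, Q_C = W·T_C/(T_H − T_C) = 636 × 310.15/455.22 = 433 kJ.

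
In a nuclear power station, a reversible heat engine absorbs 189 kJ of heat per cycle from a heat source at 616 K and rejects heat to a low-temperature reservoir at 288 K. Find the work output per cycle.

W ≈ 100.6 kJ

For a reversible engine, η = 1 − T_C/T_H = 1 − 288.00/616.00 = 0.5325.
W = η·Q_H = 0.5325 × 189 = 100.6 kJ.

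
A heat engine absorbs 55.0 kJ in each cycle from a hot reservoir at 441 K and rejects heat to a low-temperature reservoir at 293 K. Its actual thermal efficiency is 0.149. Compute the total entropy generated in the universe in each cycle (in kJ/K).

ΔS_univ ≈ 0.0350 kJ/K

W = η·Q_H = 0.149 × 55.0 = 8.195 kJ, so Q_C = Q_H − W = 46.80 kJ.
The hot reservoir loses entropy Q_H/T_H = 55.0/441.00 = 0.1247 kJ/K; the cold reservoir gains Q_C/T_C = 46.80/293.00 = 0.1597 kJ/K.
ΔS_univ = −Q_H/T_H + Q_C/T_C = 0.0350 kJ/K (> 0, since η = 0.149 < η_Carnot = 0.336).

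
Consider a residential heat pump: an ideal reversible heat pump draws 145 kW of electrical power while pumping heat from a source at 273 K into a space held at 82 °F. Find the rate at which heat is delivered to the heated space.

T_H = 82 °F → (82 − 32) × 5/9 = 27.78 °C = 300.93 K.
Reversible heating COP: COP_HP = T_H/(T_H − T_C) = 300.93/27.93 = 10.7752.
Q_H = COP_HP · W = 10.7752 × 145 = 1562 kW.

Q̇_H ≈ 1562 kW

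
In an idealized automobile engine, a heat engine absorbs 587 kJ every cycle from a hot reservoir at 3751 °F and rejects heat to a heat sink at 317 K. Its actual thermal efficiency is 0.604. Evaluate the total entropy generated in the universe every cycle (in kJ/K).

ΔS_univ ≈ 0.4824 kJ/K

T_H = 3751 °F → (3751 − 32) × 5/9 = 2066.11 °C = 2339.26 K.
W = η·Q_H = 0.604 × 587 = 354.5 kJ, so Q_C = Q_H − W = 232.5 kJ.
Entropy balance on the reservoirs: −Q_H/T_H = -0.2509 kJ/K, +Q_C/T_C = 0.7333 kJ/K.
ΔS_univ = −Q_H/T_H + Q_C/T_C = 0.4824 kJ/K (> 0, since η = 0.604 < η_Carnot = 0.864).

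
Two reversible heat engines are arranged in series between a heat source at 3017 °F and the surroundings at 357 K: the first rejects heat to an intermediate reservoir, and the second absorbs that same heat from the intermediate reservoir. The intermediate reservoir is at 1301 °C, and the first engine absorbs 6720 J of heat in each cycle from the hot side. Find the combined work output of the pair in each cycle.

W_total ≈ 5480 J

T_H = 3017 °F → (3017 − 32) × 5/9 = 1658.33 °C = 1931.48 K.
Two reversible stages in series are equivalent to a single Carnot engine between T_H and T_C, so η_total = 1 − T_C/T_H = 1 − 357.00/1931.48 = 0.8152.
W_total = η_total · Q_H = 0.8152 × 6720 = 5480 J.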